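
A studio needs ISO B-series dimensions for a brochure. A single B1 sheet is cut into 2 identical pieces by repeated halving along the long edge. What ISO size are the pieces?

B2

2 = 2^1, so 1 halving step.
B1 → B2 → … → B2 after 1 step.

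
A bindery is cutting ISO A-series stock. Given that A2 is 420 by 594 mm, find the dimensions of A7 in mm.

74 × 105 mm

A3: ⌊594/2⌋ × 420 = 297 × 420 mm
A4: ⌊420/2⌋ × 297 = 210 × 297 mm
A5: ⌊297/2⌋ × 210 = 148 × 210 mm
A6: ⌊210/2⌋ × 148 = 105 × 148 mm
A7: ⌊148/2⌋ × 105 = 74 × 105 mm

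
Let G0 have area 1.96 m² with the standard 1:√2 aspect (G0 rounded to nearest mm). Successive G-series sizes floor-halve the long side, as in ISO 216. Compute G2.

588 × 832 mm

Let G0's short side be w mm. w · w√2 = 1.96 m² = 1,960,000 mm², so w ≈ 1177.3 mm and w√2 ≈ 1664.9 mm → G0 = 1177 × 1665 mm.
G1: ⌊1665/2⌋ × 1177 = 832 × 1177 mm
G2: ⌊1177/2⌋ × 832 = 588 × 832 mm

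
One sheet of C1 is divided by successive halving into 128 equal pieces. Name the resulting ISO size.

C8

128 = 2^7, so 7 halving steps.
C1 → C2 → … → C8 after 7 steps.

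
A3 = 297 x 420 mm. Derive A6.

A4: ⌊420/2⌋ × 297 = 210 × 297 mm
A5: ⌊297/2⌋ × 210 = 148 × 210 mm
A6: ⌊210/2⌋ × 148 = 105 × 148 mm

105 × 148 mm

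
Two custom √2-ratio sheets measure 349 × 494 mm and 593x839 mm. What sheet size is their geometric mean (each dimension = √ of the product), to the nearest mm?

Short side: √(349 · 593) = √206957 ≈ 454.9 → 455 mm
Long side: √(494 · 839) = √414466 ≈ 643.8 → 644 mm

455 × 644 mm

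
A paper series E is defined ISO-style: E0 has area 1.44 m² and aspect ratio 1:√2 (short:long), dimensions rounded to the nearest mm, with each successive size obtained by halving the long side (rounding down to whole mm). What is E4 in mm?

252 × 356 mm

Let E0's short side be w mm. w · w√2 = 1.44 m² = 1,440,000 mm², so w ≈ 1009.1 mm and w√2 ≈ 1427.0 mm → E0 = 1009 × 1427 mm.
E1: ⌊1427/2⌋ × 1009 = 713 × 1009 mm
E2: ⌊1009/2⌋ × 713 = 504 × 713 mm
E3: ⌊713/2⌋ × 504 = 356 × 504 mm
E4: ⌊504/2⌋ × 356 = 252 × 356 mm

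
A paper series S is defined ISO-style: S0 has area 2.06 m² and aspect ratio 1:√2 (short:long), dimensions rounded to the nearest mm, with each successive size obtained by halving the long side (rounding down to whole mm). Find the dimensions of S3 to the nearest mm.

426 × 603 mm

Let S0's short side be w mm. w · w√2 = 2.06 m² = 2,060,000 mm², so w ≈ 1206.9 mm and w√2 ≈ 1706.8 mm → S0 = 1207 × 1707 mm.
S1: ⌊1707/2⌋ × 1207 = 853 × 1207 mm
S2: ⌊1207/2⌋ × 853 = 603 × 853 mm
S3: ⌊853/2⌋ × 603 = 426 × 603 mm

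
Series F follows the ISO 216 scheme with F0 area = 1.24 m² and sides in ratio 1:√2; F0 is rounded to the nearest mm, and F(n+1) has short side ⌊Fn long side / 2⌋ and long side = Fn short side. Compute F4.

234 × 331 mm

Let F0's short side be w mm. w · w√2 = 1.24 m² = 1,240,000 mm², so w ≈ 936.4 mm and w√2 ≈ 1324.2 mm → F0 = 936 × 1324 mm.
F1: ⌊1324/2⌋ × 936 = 662 × 936 mm
F2: ⌊936/2⌋ × 662 = 468 × 662 mm
F3: ⌊662/2⌋ × 468 = 331 × 468 mm
F4: ⌊468/2⌋ × 331 = 234 × 331 mm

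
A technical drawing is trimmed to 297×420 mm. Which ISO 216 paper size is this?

Aspect ratio 420/297 ≈ 1.414 — close to the ISO √2 ≈ 1.414.
In the A-series (A0 area = 1 m²): A3 = 297 × 420 mm.

A3 (297 × 420 mm)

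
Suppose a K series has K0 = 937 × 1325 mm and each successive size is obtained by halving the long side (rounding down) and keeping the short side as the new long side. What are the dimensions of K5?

K1: ⌊1325/2⌋ × 937 = 662 × 937 mm
K2: ⌊937/2⌋ × 662 = 468 × 662 mm
K3: ⌊662/2⌋ × 468 = 331 × 468 mm
K4: ⌊468/2⌋ × 331 = 234 × 331 mm
K5: ⌊331/2⌋ × 234 = 165 × 234 mm

165 × 234 mm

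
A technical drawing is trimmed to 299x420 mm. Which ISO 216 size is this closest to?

Aspect ratio 420/299 ≈ 1.405 — close to the ISO √2 ≈ 1.414.
In the A-series (A0 area = 1 m²): A3 = 297 × 420 mm.
Off by 2 mm total — nearest standard size.

A3 (297 × 420 mm)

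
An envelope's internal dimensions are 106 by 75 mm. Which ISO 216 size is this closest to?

A7 (74 × 105 mm)

Aspect ratio 106/75 ≈ 1.413 — close to the ISO √2 ≈ 1.414.
In the A-series (A0 area = 1 m²): A7 = 74 × 105 mm.
Off by 2 mm total — nearest standard size.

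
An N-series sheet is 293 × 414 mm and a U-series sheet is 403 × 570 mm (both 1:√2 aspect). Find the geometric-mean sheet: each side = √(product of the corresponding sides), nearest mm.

Short side: √(293 · 403) = √118079 ≈ 343.6 → 344 mm
Long side: √(414 · 570) = √235980 ≈ 485.8 → 486 mm

344 × 486 mm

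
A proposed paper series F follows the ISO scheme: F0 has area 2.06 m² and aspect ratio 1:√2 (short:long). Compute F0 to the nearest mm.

1207 × 1707 mm

Let the short side be w mm. Then w · w√2 = 2.06 m² = 2,060,000 mm².
w² = 2,060,000/√2, so w ≈ 1206.9 mm; long side = w√2 ≈ 1706.8 mm.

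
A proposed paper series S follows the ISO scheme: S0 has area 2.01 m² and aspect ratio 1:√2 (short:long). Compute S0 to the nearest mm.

Let the short side be w mm. Then w · w√2 = 2.01 m² = 2,010,000 mm².
w² = 2,010,000/√2, so w ≈ 1192.2 mm; long side = w√2 ≈ 1686.0 mm.

1192 × 1686 mm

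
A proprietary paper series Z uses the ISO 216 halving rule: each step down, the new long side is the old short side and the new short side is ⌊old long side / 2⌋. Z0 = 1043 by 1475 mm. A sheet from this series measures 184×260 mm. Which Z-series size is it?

Z5

Z0: 1043 × 1475 mm
Z1: 737 × 1043 mm
Z2: 521 × 737 mm
Z3: 368 × 521 mm
Z4: 260 × 368 mm
Z5: 184 × 260 mm
Z6: 130 × 184 mm
→ matches Z5.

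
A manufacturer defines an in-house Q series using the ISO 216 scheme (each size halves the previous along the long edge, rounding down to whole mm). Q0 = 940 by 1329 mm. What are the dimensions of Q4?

235 × 332 mm

Q1: ⌊1329/2⌋ × 940 = 664 × 940 mm
Q2: ⌊940/2⌋ × 664 = 470 × 664 mm
Q3: ⌊664/2⌋ × 470 = 332 × 470 mm
Q4: ⌊470/2⌋ × 332 = 235 × 332 mm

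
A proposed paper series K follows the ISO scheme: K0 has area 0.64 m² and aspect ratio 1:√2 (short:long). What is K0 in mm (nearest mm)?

Let the short side be w mm. Then w · w√2 = 0.64 m² = 640,000 mm².
w² = 640,000/√2, so w ≈ 672.7 mm; long side = w√2 ≈ 951.4 mm.

673 × 951 mm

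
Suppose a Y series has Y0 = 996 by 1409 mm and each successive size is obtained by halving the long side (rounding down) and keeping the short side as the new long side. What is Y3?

352 × 498 mm

Y1: ⌊1409/2⌋ × 996 = 704 × 996 mm
Y2: ⌊996/2⌋ × 704 = 498 × 704 mm
Y3: ⌊704/2⌋ × 498 = 352 × 498 mm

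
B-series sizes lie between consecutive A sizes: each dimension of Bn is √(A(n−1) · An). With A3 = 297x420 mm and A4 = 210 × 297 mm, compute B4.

Short side: √(297 · 210) = √62370 ≈ 249.7 → 250 mm
Long side: √(420 · 297) = √124740 ≈ 353.2 → 353 mm

250 × 353 mm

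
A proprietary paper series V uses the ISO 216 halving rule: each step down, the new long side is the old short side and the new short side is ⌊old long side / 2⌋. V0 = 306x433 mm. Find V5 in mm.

V1: ⌊433/2⌋ × 306 = 216 × 306 mm
V2: ⌊306/2⌋ × 216 = 153 × 216 mm
V3: ⌊216/2⌋ × 153 = 108 × 153 mm
V4: ⌊153/2⌋ × 108 = 76 × 108 mm
V5: ⌊108/2⌋ × 76 = 54 × 76 mm

54 × 76 mm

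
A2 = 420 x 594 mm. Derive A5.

A3: ⌊594/2⌋ × 420 = 297 × 420 mm
A4: ⌊420/2⌋ × 297 = 210 × 297 mm
A5: ⌊297/2⌋ × 210 = 148 × 210 mm

148 × 210 mm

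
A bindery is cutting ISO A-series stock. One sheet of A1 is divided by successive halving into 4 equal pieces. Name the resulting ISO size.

A3

4 = 2^2, so 2 halving steps.
A1 → A2 → … → A3 after 2 steps.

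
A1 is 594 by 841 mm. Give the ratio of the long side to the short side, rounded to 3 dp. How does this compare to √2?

1.416

841 / 594 = 1.416
ISO 216 targets √2 ≈ 1.414; the +0.002 deviation is from mm rounding.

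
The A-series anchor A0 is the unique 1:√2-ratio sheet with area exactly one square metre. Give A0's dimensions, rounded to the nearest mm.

841 × 1189 mm

Let the short side be w mm. Then the long side is w√2 and w · w√2 = 10⁶ mm².
w² = 10⁶/√2, so w = 1000 / 2^(1/4) ≈ 840.9 mm; long side = 1000 · 2^(1/4) ≈ 1189.2 mm.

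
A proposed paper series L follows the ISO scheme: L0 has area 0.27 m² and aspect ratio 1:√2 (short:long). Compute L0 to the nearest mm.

Let the short side be w mm. Then w · w√2 = 0.27 m² = 270,000 mm².
w² = 270,000/√2, so w ≈ 436.9 mm; long side = w√2 ≈ 617.9 mm.

437 × 618 mm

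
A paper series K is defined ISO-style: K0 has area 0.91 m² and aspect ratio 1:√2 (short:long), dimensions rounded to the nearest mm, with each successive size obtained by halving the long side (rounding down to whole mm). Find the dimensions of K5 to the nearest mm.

Let K0's short side be w mm. w · w√2 = 0.91 m² = 910,000 mm², so w ≈ 802.2 mm and w√2 ≈ 1134.4 mm → K0 = 802 × 1134 mm.
K1: ⌊1134/2⌋ × 802 = 567 × 802 mm
K2: ⌊802/2⌋ × 567 = 401 × 567 mm
K3: ⌊567/2⌋ × 401 = 283 × 401 mm
K4: ⌊401/2⌋ × 283 = 200 × 283 mm
K5: ⌊283/2⌋ × 200 = 141 × 200 mm

141 × 200 mm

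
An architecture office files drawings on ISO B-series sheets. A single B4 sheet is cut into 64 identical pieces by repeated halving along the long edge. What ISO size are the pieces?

B10

64 = 2^6, so 6 halving steps.
B4 → B5 → … → B10 after 6 steps.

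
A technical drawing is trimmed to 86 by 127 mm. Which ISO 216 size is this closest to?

Aspect ratio 127/86 ≈ 1.477 (ISO target is √2 ≈ 1.414).
In the B-series (B0 = 1000 × 1414 mm): B7 = 88 × 125 mm.
Off by 4 mm total — nearest standard size.

B7 (88 × 125 mm)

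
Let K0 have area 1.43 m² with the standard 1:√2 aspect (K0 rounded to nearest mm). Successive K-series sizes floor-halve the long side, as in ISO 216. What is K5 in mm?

177 × 251 mm

Let K0's short side be w mm. w · w√2 = 1.43 m² = 1,430,000 mm², so w ≈ 1005.6 mm and w√2 ≈ 1422.1 mm → K0 = 1006 × 1422 mm.
K1: ⌊1422/2⌋ × 1006 = 711 × 1006 mm
K2: ⌊1006/2⌋ × 711 = 503 × 711 mm
K3: ⌊711/2⌋ × 503 = 355 × 503 mm
K4: ⌊503/2⌋ × 355 = 251 × 355 mm
K5: ⌊355/2⌋ × 251 = 177 × 251 mm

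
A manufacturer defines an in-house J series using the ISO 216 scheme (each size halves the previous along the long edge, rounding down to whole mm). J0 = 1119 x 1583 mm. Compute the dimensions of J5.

197 × 279 mm

J1: ⌊1583/2⌋ × 1119 = 791 × 1119 mm
J2: ⌊1119/2⌋ × 791 = 559 × 791 mm
J3: ⌊791/2⌋ × 559 = 395 × 559 mm
J4: ⌊559/2⌋ × 395 = 279 × 395 mm
J5: ⌊395/2⌋ × 279 = 197 × 279 mm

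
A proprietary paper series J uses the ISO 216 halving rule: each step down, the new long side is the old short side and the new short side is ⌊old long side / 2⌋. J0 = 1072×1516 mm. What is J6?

J1 = 758 × 1072 mm (from J0 by 1 halving).
J2: ⌊1072/2⌋ × 758 = 536 × 758 mm
J3: ⌊758/2⌋ × 536 = 379 × 536 mm
J4: ⌊536/2⌋ × 379 = 268 × 379 mm
J5: ⌊379/2⌋ × 268 = 189 × 268 mm
J6: ⌊268/2⌋ × 189 = 134 × 189 mm

134 × 189 mm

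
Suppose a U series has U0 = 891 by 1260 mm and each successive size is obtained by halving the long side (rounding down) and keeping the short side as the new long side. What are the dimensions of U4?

222 × 315 mm

U1: ⌊1260/2⌋ × 891 = 630 × 891 mm
U2: ⌊891/2⌋ × 630 = 445 × 630 mm
U3: ⌊630/2⌋ × 445 = 315 × 445 mm
U4: ⌊445/2⌋ × 315 = 222 × 315 mm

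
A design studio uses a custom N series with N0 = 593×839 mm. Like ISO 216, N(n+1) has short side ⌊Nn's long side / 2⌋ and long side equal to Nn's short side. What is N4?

N1 = 419 × 593 mm (from N0 by 1 halving).
N2: ⌊593/2⌋ × 419 = 296 × 419 mm
N3: ⌊419/2⌋ × 296 = 209 × 296 mm
N4: ⌊296/2⌋ × 209 = 148 × 209 mm

148 × 209 mm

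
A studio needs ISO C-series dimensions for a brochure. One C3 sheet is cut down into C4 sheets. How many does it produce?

Each ISO step halves the sheet: 1 × C3 → 2 × C4
From C3 to C4 is 1 halving step: 2^1 = 2.

2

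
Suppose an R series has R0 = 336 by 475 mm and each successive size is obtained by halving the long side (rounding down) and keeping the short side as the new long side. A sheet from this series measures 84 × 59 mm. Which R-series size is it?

R5

R0: 336 × 475 mm
R1: 237 × 336 mm
R2: 168 × 237 mm
R3: 118 × 168 mm
R4: 84 × 118 mm
R5: 59 × 84 mm
R6: 42 × 59 mm
→ matches R5.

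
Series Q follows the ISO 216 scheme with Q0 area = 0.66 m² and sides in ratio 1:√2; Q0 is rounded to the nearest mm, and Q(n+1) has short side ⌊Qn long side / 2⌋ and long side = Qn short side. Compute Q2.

Let Q0's short side be w mm. w · w√2 = 0.66 m² = 660,000 mm², so w ≈ 683.1 mm and w√2 ≈ 966.1 mm → Q0 = 683 × 966 mm.
Q1: ⌊966/2⌋ × 683 = 483 × 683 mm
Q2: ⌊683/2⌋ × 483 = 341 × 483 mm

341 × 483 mm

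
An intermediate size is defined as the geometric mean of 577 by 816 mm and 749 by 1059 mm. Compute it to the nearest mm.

Short side: √(577 · 749) = √432173 ≈ 657.4 → 657 mm
Long side: √(816 · 1059) = √864144 ≈ 929.6 → 930 mm

657 × 930 mm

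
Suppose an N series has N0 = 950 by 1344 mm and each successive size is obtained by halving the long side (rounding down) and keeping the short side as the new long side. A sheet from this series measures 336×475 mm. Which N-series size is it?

N3

N0: 950 × 1344 mm
N1: 672 × 950 mm
N2: 475 × 672 mm
N3: 336 × 475 mm
N4: 237 × 336 mm
→ matches N3.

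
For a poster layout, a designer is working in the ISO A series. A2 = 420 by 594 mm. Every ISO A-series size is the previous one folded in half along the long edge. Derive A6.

105 × 148 mm

A3: ⌊594/2⌋ × 420 = 297 × 420 mm
A4: ⌊420/2⌋ × 297 = 210 × 297 mm
A5: ⌊297/2⌋ × 210 = 148 × 210 mm
A6: ⌊210/2⌋ × 148 = 105 × 148 mm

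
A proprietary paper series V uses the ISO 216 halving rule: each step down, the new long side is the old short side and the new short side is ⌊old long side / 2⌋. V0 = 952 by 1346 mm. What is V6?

119 × 168 mm

V1: ⌊1346/2⌋ × 952 = 673 × 952 mm
V2: ⌊952/2⌋ × 673 = 476 × 673 mm
V3: ⌊673/2⌋ × 476 = 336 × 476 mm
V4: ⌊476/2⌋ × 336 = 238 × 336 mm
V5: ⌊336/2⌋ × 238 = 168 × 238 mm
V6: ⌊238/2⌋ × 168 = 119 × 168 mm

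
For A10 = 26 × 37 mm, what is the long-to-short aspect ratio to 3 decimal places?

37 / 26 = 1.423
ISO 216 targets √2 ≈ 1.414; the +0.009 deviation is from mm rounding.

1.423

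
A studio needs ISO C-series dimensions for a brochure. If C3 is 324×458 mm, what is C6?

C4: ⌊458/2⌋ × 324 = 229 × 324 mm
C5: ⌊324/2⌋ × 229 = 162 × 229 mm
C6: ⌊229/2⌋ × 162 = 114 × 162 mm

114 × 162 mm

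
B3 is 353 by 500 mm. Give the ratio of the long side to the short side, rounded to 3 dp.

1.416

500 / 353 = 1.416
ISO 216 targets √2 ≈ 1.414; the +0.002 deviation is from mm rounding.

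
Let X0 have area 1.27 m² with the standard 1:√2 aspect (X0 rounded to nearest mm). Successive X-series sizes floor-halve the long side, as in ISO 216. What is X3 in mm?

335 × 474 mm

Let X0's short side be w mm. w · w√2 = 1.27 m² = 1,270,000 mm², so w ≈ 947.6 mm and w√2 ≈ 1340.2 mm → X0 = 948 × 1340 mm.
X1: ⌊1340/2⌋ × 948 = 670 × 948 mm
X2: ⌊948/2⌋ × 670 = 474 × 670 mm
X3: ⌊670/2⌋ × 474 = 335 × 474 mm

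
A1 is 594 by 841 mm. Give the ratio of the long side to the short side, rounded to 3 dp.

841 / 594 = 1.416
ISO 216 targets √2 ≈ 1.414; the +0.002 deviation is from mm rounding.

1.416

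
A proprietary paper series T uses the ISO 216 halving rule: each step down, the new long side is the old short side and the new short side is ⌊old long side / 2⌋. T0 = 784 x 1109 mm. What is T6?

98 × 138 mm

T1: ⌊1109/2⌋ × 784 = 554 × 784 mm
T2: ⌊784/2⌋ × 554 = 392 × 554 mm
T3: ⌊554/2⌋ × 392 = 277 × 392 mm
T4: ⌊392/2⌋ × 277 = 196 × 277 mm
T5: ⌊277/2⌋ × 196 = 138 × 196 mm
T6: ⌊196/2⌋ × 138 = 98 × 138 mm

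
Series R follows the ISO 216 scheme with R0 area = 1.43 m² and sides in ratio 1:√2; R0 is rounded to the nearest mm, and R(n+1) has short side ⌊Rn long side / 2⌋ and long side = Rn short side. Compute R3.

Let R0's short side be w mm. w · w√2 = 1.43 m² = 1,430,000 mm², so w ≈ 1005.6 mm and w√2 ≈ 1422.1 mm → R0 = 1006 × 1422 mm.
R1: ⌊1422/2⌋ × 1006 = 711 × 1006 mm
R2: ⌊1006/2⌋ × 711 = 503 × 711 mm
R3: ⌊711/2⌋ × 503 = 355 × 503 mm

355 × 503 mm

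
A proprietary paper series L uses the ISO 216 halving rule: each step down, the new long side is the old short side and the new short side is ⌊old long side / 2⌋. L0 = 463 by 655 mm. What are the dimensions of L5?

L1: ⌊655/2⌋ × 463 = 327 × 463 mm
L2: ⌊463/2⌋ × 327 = 231 × 327 mm
L3: ⌊327/2⌋ × 231 = 163 × 231 mm
L4: ⌊231/2⌋ × 163 = 115 × 163 mm
L5: ⌊163/2⌋ × 115 = 81 × 115 mm

81 × 115 mm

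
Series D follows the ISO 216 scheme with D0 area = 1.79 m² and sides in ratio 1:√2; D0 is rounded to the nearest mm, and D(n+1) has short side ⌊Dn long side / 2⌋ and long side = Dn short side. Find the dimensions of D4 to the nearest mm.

281 × 397 mm

Let D0's short side be w mm. w · w√2 = 1.79 m² = 1,790,000 mm², so w ≈ 1125.0 mm and w√2 ≈ 1591.1 mm → D0 = 1125 × 1591 mm.
D1: ⌊1591/2⌋ × 1125 = 795 × 1125 mm
D2: ⌊1125/2⌋ × 795 = 562 × 795 mm
D3: ⌊795/2⌋ × 562 = 397 × 562 mm
D4: ⌊562/2⌋ × 397 = 281 × 397 mm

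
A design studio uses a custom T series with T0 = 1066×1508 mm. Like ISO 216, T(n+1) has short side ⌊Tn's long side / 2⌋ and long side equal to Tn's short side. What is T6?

T1: ⌊1508/2⌋ × 1066 = 754 × 1066 mm
T2: ⌊1066/2⌋ × 754 = 533 × 754 mm
T3: ⌊754/2⌋ × 533 = 377 × 533 mm
T4: ⌊533/2⌋ × 377 = 266 × 377 mm
T5: ⌊377/2⌋ × 266 = 188 × 266 mm
T6: ⌊266/2⌋ × 188 = 133 × 188 mm

133 × 188 mm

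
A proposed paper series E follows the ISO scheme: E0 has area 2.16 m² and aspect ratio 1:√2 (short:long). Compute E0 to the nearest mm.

Let the short side be w mm. Then w · w√2 = 2.16 m² = 2,160,000 mm².
w² = 2,160,000/√2, so w ≈ 1235.9 mm; long side = w√2 ≈ 1747.8 mm.

1236 × 1748 mm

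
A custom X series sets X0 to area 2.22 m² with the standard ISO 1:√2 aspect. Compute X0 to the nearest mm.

Let the short side be w mm. Then w · w√2 = 2.22 m² = 2,220,000 mm².
w² = 2,220,000/√2, so w ≈ 1252.9 mm; long side = w√2 ≈ 1771.9 mm.

1253 × 1772 mm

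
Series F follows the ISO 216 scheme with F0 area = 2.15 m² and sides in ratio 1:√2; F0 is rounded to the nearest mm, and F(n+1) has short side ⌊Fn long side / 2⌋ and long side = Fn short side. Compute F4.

Let F0's short side be w mm. w · w√2 = 2.15 m² = 2,150,000 mm², so w ≈ 1233.0 mm and w√2 ≈ 1743.7 mm → F0 = 1233 × 1744 mm.
F1: ⌊1744/2⌋ × 1233 = 872 × 1233 mm
F2: ⌊1233/2⌋ × 872 = 616 × 872 mm
F3: ⌊872/2⌋ × 616 = 436 × 616 mm
F4: ⌊616/2⌋ × 436 = 308 × 436 mm

308 × 436 mm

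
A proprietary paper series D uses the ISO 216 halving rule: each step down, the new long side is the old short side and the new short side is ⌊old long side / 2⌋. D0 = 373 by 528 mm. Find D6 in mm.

46 × 66 mm

D1: ⌊528/2⌋ × 373 = 264 × 373 mm
D2: ⌊373/2⌋ × 264 = 186 × 264 mm
D3: ⌊264/2⌋ × 186 = 132 × 186 mm
D4: ⌊186/2⌋ × 132 = 93 × 132 mm
D5: ⌊132/2⌋ × 93 = 66 × 93 mm
D6: ⌊93/2⌋ × 66 = 46 × 66 mm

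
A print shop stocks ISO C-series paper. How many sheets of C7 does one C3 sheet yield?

16

Each ISO step halves the sheet: 1 × C3 → 2 × C4 → 4 × C5 → 8 × C6 → …
From C3 to C7 is 4 halving steps: 2^4 = 16.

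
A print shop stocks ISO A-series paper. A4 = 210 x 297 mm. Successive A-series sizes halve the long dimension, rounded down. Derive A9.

A5: ⌊297/2⌋ × 210 = 148 × 210 mm
A6: ⌊210/2⌋ × 148 = 105 × 148 mm
A7: ⌊148/2⌋ × 105 = 74 × 105 mm
A8: ⌊105/2⌋ × 74 = 52 × 74 mm
A9: ⌊74/2⌋ × 52 = 37 × 52 mm

37 × 52 mm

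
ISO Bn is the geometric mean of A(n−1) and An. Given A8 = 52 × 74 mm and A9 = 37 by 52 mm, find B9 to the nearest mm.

Short side: √(52 · 37) = √1924 ≈ 43.9 → 44 mm
Long side: √(74 · 52) = √3848 ≈ 62.0 → 62 mm

44 × 62 mm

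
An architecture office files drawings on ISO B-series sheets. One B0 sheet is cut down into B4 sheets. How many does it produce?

Each ISO step halves the sheet: 1 × B0 → 2 × B1 → 4 × B2 → 8 × B3 → …
From B0 to B4 is 4 halving steps: 2^4 = 16.

16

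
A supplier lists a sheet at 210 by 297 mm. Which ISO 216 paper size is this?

A4 (210 × 297 mm)

Aspect ratio 297/210 ≈ 1.414 — close to the ISO √2 ≈ 1.414.
In the A-series (A0 area = 1 m²): A4 = 210 × 297 mm.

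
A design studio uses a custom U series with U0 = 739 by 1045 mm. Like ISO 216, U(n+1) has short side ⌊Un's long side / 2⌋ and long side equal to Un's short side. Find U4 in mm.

U1 = 522 × 739 mm (from U0 by 1 halving).
U2: ⌊739/2⌋ × 522 = 369 × 522 mm
U3: ⌊522/2⌋ × 369 = 261 × 369 mm
U4: ⌊369/2⌋ × 261 = 184 × 261 mm

184 × 261 mm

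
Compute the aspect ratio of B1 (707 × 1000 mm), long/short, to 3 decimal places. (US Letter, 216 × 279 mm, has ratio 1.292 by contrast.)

1000 / 707 = 1.414
Matches √2 ≈ 1.414 — the ISO 216 defining ratio.

1.414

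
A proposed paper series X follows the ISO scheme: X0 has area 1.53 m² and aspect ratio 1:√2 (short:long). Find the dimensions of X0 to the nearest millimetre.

1040 × 1471 mm

Let the short side be w mm. Then w · w√2 = 1.53 m² = 1,530,000 mm².
w² = 1,530,000/√2, so w ≈ 1040.1 mm; long side = w√2 ≈ 1471.0 mm.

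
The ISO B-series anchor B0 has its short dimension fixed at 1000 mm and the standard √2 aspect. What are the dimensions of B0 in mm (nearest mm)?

1000 × 1414 mm

Short side = 1000 mm; long side = 1000√2 ≈ 1414.2 mm.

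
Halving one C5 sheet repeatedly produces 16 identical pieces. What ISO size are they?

C9

16 = 2^4, so 4 halving steps.
C5 → C6 → … → C9 after 4 steps.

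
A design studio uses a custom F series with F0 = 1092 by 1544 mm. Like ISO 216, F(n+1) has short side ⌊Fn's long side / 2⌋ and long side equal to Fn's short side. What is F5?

F1: ⌊1544/2⌋ × 1092 = 772 × 1092 mm
F2: ⌊1092/2⌋ × 772 = 546 × 772 mm
F3: ⌊772/2⌋ × 546 = 386 × 546 mm
F4: ⌊546/2⌋ × 386 = 273 × 386 mm
F5: ⌊386/2⌋ × 273 = 193 × 273 mm

193 × 273 mm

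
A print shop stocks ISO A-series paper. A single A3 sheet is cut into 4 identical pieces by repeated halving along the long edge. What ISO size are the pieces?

4 = 2^2, so 2 halving steps.
A3 → A4 → … → A5 after 2 steps.

A5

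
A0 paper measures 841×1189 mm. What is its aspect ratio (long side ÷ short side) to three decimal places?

1.414

1189 / 841 = 1.414
Matches √2 ≈ 1.414 — the ISO 216 defining ratio.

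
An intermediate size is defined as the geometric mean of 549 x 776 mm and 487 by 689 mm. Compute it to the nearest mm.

Short side: √(549 · 487) = √267363 ≈ 517.1 → 517 mm
Long side: √(776 · 689) = √534664 ≈ 731.2 → 731 mm

517 × 731 mm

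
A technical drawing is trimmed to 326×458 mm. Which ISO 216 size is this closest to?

C3 (324 × 458 mm)

Aspect ratio 458/326 ≈ 1.405 — close to the ISO √2 ≈ 1.414.
In the C-series (envelope sizes, between A and B): C3 = 324 × 458 mm.
Off by 2 mm total — nearest standard size.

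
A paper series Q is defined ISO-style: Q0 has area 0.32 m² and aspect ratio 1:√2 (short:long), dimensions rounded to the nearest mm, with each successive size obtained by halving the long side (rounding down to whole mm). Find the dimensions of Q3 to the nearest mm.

Let Q0's short side be w mm. w · w√2 = 0.32 m² = 320,000 mm², so w ≈ 475.7 mm and w√2 ≈ 672.7 mm → Q0 = 476 × 673 mm.
Q1: ⌊673/2⌋ × 476 = 336 × 476 mm
Q2: ⌊476/2⌋ × 336 = 238 × 336 mm
Q3: ⌊336/2⌋ × 238 = 168 × 238 mm

168 × 238 mm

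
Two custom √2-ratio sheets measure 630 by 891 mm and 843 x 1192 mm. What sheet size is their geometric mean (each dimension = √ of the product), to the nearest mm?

Short side: √(630 · 843) = √531090 ≈ 728.8 → 729 mm
Long side: √(891 · 1192) = √1062072 ≈ 1030.6 → 1031 mm

729 × 1031 mm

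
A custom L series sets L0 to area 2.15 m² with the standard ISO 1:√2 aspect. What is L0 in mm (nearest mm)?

Let the short side be w mm. Then w · w√2 = 2.15 m² = 2,150,000 mm².
w² = 2,150,000/√2, so w ≈ 1233.0 mm; long side = w√2 ≈ 1743.7 mm.

1233 × 1744 mm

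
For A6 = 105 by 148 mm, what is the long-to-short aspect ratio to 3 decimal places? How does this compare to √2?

148 / 105 = 1.410
ISO 216 targets √2 ≈ 1.414; the -0.005 deviation is from mm rounding.

1.410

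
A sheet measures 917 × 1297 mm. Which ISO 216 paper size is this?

C0 (917 × 1297 mm)

Aspect ratio 1297/917 ≈ 1.414 — close to the ISO √2 ≈ 1.414.
In the C-series (envelope sizes, between A and B): C0 = 917 × 1297 mm.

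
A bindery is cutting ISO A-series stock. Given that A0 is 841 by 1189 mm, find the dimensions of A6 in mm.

105 × 148 mm

A1: ⌊1189/2⌋ × 841 = 594 × 841 mm
A2: ⌊841/2⌋ × 594 = 420 × 594 mm
A3: ⌊594/2⌋ × 420 = 297 × 420 mm
A4: ⌊420/2⌋ × 297 = 210 × 297 mm
A5: ⌊297/2⌋ × 210 = 148 × 210 mm
A6: ⌊210/2⌋ × 148 = 105 × 148 mm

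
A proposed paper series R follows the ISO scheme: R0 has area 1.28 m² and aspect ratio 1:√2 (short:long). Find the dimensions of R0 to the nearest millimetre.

951 × 1345 mm

Let the short side be w mm. Then w · w√2 = 1.28 m² = 1,280,000 mm².
w² = 1,280,000/√2, so w ≈ 951.4 mm; long side = w√2 ≈ 1345.4 mm.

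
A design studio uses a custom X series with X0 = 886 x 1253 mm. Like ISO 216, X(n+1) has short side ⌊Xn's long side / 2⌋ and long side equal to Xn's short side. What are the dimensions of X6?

X1 = 626 × 886 mm (from X0 by 1 halving).
X2: ⌊886/2⌋ × 626 = 443 × 626 mm
X3: ⌊626/2⌋ × 443 = 313 × 443 mm
X4: ⌊443/2⌋ × 313 = 221 × 313 mm
X5: ⌊313/2⌋ × 221 = 156 × 221 mm
X6: ⌊221/2⌋ × 156 = 110 × 156 mm

110 × 156 mm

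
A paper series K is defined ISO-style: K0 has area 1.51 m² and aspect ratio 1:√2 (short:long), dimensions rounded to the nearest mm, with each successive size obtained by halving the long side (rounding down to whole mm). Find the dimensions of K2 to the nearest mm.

Let K0's short side be w mm. w · w√2 = 1.51 m² = 1,510,000 mm², so w ≈ 1033.3 mm and w√2 ≈ 1461.3 mm → K0 = 1033 × 1461 mm.
K1: ⌊1461/2⌋ × 1033 = 730 × 1033 mm
K2: ⌊1033/2⌋ × 730 = 516 × 730 mm

516 × 730 mm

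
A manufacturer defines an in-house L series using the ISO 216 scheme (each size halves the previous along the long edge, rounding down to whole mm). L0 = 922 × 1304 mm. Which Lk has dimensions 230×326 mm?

L0: 922 × 1304 mm
L1: 652 × 922 mm
L2: 461 × 652 mm
L3: 326 × 461 mm
L4: 230 × 326 mm
L5: 163 × 230 mm
→ matches L4.

L4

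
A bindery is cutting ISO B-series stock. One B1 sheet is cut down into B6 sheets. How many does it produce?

32

Each ISO step halves the sheet: 1 × B1 → 2 × B2 → 4 × B3 → 8 × B4 → …
From B1 to B6 is 5 halving steps: 2^5 = 32.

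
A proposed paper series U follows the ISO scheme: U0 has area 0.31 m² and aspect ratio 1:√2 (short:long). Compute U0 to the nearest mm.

468 × 662 mm

Let the short side be w mm. Then w · w√2 = 0.31 m² = 310,000 mm².
w² = 310,000/√2, so w ≈ 468.2 mm; long side = w√2 ≈ 662.1 mm.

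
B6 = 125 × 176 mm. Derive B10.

31 × 44 mm

B7: ⌊176/2⌋ × 125 = 88 × 125 mm
B8: ⌊125/2⌋ × 88 = 62 × 88 mm
B9: ⌊88/2⌋ × 62 = 44 × 62 mm
B10: ⌊62/2⌋ × 44 = 31 × 44 mm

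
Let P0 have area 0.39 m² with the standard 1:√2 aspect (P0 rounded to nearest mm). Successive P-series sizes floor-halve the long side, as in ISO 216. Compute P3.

Let P0's short side be w mm. w · w√2 = 0.39 m² = 390,000 mm², so w ≈ 525.1 mm and w√2 ≈ 742.7 mm → P0 = 525 × 743 mm.
P1: ⌊743/2⌋ × 525 = 371 × 525 mm
P2: ⌊525/2⌋ × 371 = 262 × 371 mm
P3: ⌊371/2⌋ × 262 = 185 × 262 mm

185 × 262 mm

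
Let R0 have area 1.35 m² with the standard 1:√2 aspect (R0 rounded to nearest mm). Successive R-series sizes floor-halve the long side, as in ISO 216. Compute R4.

244 × 345 mm

Let R0's short side be w mm. w · w√2 = 1.35 m² = 1,350,000 mm², so w ≈ 977.0 mm and w√2 ≈ 1381.7 mm → R0 = 977 × 1382 mm.
R1: ⌊1382/2⌋ × 977 = 691 × 977 mm
R2: ⌊977/2⌋ × 691 = 488 × 691 mm
R3: ⌊691/2⌋ × 488 = 345 × 488 mm
R4: ⌊488/2⌋ × 345 = 244 × 345 mm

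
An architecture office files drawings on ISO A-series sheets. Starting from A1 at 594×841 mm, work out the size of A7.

74 × 105 mm

A2: ⌊841/2⌋ × 594 = 420 × 594 mm
A3: ⌊594/2⌋ × 420 = 297 × 420 mm
A4: ⌊420/2⌋ × 297 = 210 × 297 mm
A5: ⌊297/2⌋ × 210 = 148 × 210 mm
A6: ⌊210/2⌋ × 148 = 105 × 148 mm
A7: ⌊148/2⌋ × 105 = 74 × 105 mm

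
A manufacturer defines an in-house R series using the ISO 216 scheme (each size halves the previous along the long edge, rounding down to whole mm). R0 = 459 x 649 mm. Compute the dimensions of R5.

81 × 114 mm

R1 = 324 × 459 mm (from R0 by 1 halving).
R2: ⌊459/2⌋ × 324 = 229 × 324 mm
R3: ⌊324/2⌋ × 229 = 162 × 229 mm
R4: ⌊229/2⌋ × 162 = 114 × 162 mm
R5: ⌊162/2⌋ × 114 = 81 × 114 mm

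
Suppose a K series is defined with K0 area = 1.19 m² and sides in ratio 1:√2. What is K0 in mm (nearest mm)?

917 × 1297 mm

Let the short side be w mm. Then w · w√2 = 1.19 m² = 1,190,000 mm².
w² = 1,190,000/√2, so w ≈ 917.3 mm; long side = w√2 ≈ 1297.3 mm.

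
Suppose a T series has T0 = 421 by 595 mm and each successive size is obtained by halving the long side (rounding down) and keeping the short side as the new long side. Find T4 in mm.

105 × 148 mm

T1: ⌊595/2⌋ × 421 = 297 × 421 mm
T2: ⌊421/2⌋ × 297 = 210 × 297 mm
T3: ⌊297/2⌋ × 210 = 148 × 210 mm
T4: ⌊210/2⌋ × 148 = 105 × 148 mm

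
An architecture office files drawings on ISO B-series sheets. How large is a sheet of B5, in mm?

176 × 250 mm

B0 = 1000 × 1414 mm (B0 has a 1000 mm short side, aspect 1:√2).
B1: ⌊1414/2⌋ × 1000 = 707 × 1000 mm
B2: ⌊1000/2⌋ × 707 = 500 × 707 mm
B3: ⌊707/2⌋ × 500 = 353 × 500 mm
B4: ⌊500/2⌋ × 353 = 250 × 353 mm
B5: ⌊353/2⌋ × 250 = 176 × 250 mm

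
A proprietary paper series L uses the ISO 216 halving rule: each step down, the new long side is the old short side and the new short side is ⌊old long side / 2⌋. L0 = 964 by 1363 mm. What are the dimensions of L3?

L1 = 681 × 964 mm (from L0 by 1 halving).
L2: ⌊964/2⌋ × 681 = 482 × 681 mm
L3: ⌊681/2⌋ × 482 = 340 × 482 mm

340 × 482 mm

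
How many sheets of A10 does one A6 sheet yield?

A6 = 105 × 148 mm; A10 = 26 × 37 mm.
Each halving step doubles the count; 4 steps from A6 to A10.
2^4 = 16.

16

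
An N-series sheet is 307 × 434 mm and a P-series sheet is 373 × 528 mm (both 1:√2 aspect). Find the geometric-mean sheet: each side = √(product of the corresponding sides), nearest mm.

338 × 479 mm

Short side: √(307 · 373) = √114511 ≈ 338.4 → 338 mm
Long side: √(434 · 528) = √229152 ≈ 478.7 → 479 mm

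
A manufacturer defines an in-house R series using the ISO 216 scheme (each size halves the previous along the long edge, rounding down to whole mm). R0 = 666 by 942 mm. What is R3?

R1: ⌊942/2⌋ × 666 = 471 × 666 mm
R2: ⌊666/2⌋ × 471 = 333 × 471 mm
R3: ⌊471/2⌋ × 333 = 235 × 333 mm

235 × 333 mm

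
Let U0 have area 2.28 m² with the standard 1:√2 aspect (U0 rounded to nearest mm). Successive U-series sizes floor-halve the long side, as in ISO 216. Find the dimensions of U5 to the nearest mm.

Let U0's short side be w mm. w · w√2 = 2.28 m² = 2,280,000 mm², so w ≈ 1269.7 mm and w√2 ≈ 1795.7 mm → U0 = 1270 × 1796 mm.
U1: ⌊1796/2⌋ × 1270 = 898 × 1270 mm
U2: ⌊1270/2⌋ × 898 = 635 × 898 mm
U3: ⌊898/2⌋ × 635 = 449 × 635 mm
U4: ⌊635/2⌋ × 449 = 317 × 449 mm
U5: ⌊449/2⌋ × 317 = 224 × 317 mm

224 × 317 mm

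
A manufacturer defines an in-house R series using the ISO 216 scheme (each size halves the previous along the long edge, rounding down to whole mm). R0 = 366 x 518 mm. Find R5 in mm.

R1: ⌊518/2⌋ × 366 = 259 × 366 mm
R2: ⌊366/2⌋ × 259 = 183 × 259 mm
R3: ⌊259/2⌋ × 183 = 129 × 183 mm
R4: ⌊183/2⌋ × 129 = 91 × 129 mm
R5: ⌊129/2⌋ × 91 = 64 × 91 mm

64 × 91 mm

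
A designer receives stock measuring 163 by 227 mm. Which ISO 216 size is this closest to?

Aspect ratio 227/163 ≈ 1.393 (ISO target is √2 ≈ 1.414).
In the C-series (envelope sizes, between A and B): C5 = 162 × 229 mm.
Off by 3 mm total — nearest standard size.

C5 (162 × 229 mm)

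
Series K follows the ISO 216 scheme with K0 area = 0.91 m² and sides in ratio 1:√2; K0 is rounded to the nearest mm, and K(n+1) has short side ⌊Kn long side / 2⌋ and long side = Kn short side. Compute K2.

401 × 567 mm

Let K0's short side be w mm. w · w√2 = 0.91 m² = 910,000 mm², so w ≈ 802.2 mm and w√2 ≈ 1134.4 mm → K0 = 802 × 1134 mm.
K1: ⌊1134/2⌋ × 802 = 567 × 802 mm
K2: ⌊802/2⌋ × 567 = 401 × 567 mm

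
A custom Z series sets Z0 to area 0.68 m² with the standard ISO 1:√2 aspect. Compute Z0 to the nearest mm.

693 × 981 mm

Let the short side be w mm. Then w · w√2 = 0.68 m² = 680,000 mm².
w² = 680,000/√2, so w ≈ 693.4 mm; long side = w√2 ≈ 980.6 mm.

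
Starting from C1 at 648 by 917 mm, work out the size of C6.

C2: ⌊917/2⌋ × 648 = 458 × 648 mm
C3: ⌊648/2⌋ × 458 = 324 × 458 mm
C4: ⌊458/2⌋ × 324 = 229 × 324 mm
C5: ⌊324/2⌋ × 229 = 162 × 229 mm
C6: ⌊229/2⌋ × 162 = 114 × 162 mm

114 × 162 mm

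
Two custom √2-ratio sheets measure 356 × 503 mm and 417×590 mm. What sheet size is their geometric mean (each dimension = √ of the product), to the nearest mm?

385 × 545 mm

Short side: √(356 · 417) = √148452 ≈ 385.3 → 385 mm
Long side: √(503 · 590) = √296770 ≈ 544.8 → 545 mm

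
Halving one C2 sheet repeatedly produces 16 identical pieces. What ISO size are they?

16 = 2^4, so 4 halving steps.
C2 → C3 → … → C6 after 4 steps.

C6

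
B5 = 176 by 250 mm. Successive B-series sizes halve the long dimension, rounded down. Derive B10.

31 × 44 mm

B6: ⌊250/2⌋ × 176 = 125 × 176 mm
B7: ⌊176/2⌋ × 125 = 88 × 125 mm
B8: ⌊125/2⌋ × 88 = 62 × 88 mm
B9: ⌊88/2⌋ × 62 = 44 × 62 mm
B10: ⌊62/2⌋ × 44 = 31 × 44 mm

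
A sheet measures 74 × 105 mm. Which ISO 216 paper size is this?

Aspect ratio 105/74 ≈ 1.419 — close to the ISO √2 ≈ 1.414.
In the A-series (A0 area = 1 m²): A7 = 74 × 105 mm.

A7 (74 × 105 mm)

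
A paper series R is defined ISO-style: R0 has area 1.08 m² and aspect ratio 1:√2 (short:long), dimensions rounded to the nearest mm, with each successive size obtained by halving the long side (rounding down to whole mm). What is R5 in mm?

154 × 218 mm

Let R0's short side be w mm. w · w√2 = 1.08 m² = 1,080,000 mm², so w ≈ 873.9 mm and w√2 ≈ 1235.9 mm → R0 = 874 × 1236 mm.
R1: ⌊1236/2⌋ × 874 = 618 × 874 mm
R2: ⌊874/2⌋ × 618 = 437 × 618 mm
R3: ⌊618/2⌋ × 437 = 309 × 437 mm
R4: ⌊437/2⌋ × 309 = 218 × 309 mm
R5: ⌊309/2⌋ × 218 = 154 × 218 mm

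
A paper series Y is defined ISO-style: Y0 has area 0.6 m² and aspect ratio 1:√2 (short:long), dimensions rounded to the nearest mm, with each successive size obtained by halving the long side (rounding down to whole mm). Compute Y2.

325 × 460 mm

Let Y0's short side be w mm. w · w√2 = 0.6 m² = 600,000 mm², so w ≈ 651.4 mm and w√2 ≈ 921.2 mm → Y0 = 651 × 921 mm.
Y1: ⌊921/2⌋ × 651 = 460 × 651 mm
Y2: ⌊651/2⌋ × 460 = 325 × 460 mm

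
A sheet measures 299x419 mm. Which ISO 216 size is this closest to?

Aspect ratio 419/299 ≈ 1.401 — close to the ISO √2 ≈ 1.414.
In the A-series (A0 area = 1 m²): A3 = 297 × 420 mm.
Off by 3 mm total — nearest standard size.

A3 (297 × 420 mm)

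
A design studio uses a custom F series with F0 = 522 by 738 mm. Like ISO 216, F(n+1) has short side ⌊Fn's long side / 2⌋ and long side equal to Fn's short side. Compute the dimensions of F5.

92 × 130 mm

F1: ⌊738/2⌋ × 522 = 369 × 522 mm
F2: ⌊522/2⌋ × 369 = 261 × 369 mm
F3: ⌊369/2⌋ × 261 = 184 × 261 mm
F4: ⌊261/2⌋ × 184 = 130 × 184 mm
F5: ⌊184/2⌋ × 130 = 92 × 130 mm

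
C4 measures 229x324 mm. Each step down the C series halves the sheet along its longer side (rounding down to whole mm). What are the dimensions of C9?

40 × 57 mm

C5: ⌊324/2⌋ × 229 = 162 × 229 mm
C6: ⌊229/2⌋ × 162 = 114 × 162 mm
C7: ⌊162/2⌋ × 114 = 81 × 114 mm
C8: ⌊114/2⌋ × 81 = 57 × 81 mm
C9: ⌊81/2⌋ × 57 = 40 × 57 mm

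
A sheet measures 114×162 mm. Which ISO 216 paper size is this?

C6 (114 × 162 mm)

Aspect ratio 162/114 ≈ 1.421 — close to the ISO √2 ≈ 1.414.
In the C-series (envelope sizes, between A and B): C6 = 114 × 162 mm.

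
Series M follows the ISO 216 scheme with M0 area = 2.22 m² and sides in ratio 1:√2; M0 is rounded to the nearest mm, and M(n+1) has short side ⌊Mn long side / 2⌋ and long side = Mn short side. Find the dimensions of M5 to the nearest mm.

Let M0's short side be w mm. w · w√2 = 2.22 m² = 2,220,000 mm², so w ≈ 1252.9 mm and w√2 ≈ 1771.9 mm → M0 = 1253 × 1772 mm.
M1: ⌊1772/2⌋ × 1253 = 886 × 1253 mm
M2: ⌊1253/2⌋ × 886 = 626 × 886 mm
M3: ⌊886/2⌋ × 626 = 443 × 626 mm
M4: ⌊626/2⌋ × 443 = 313 × 443 mm
M5: ⌊443/2⌋ × 313 = 221 × 313 mm

221 × 313 mm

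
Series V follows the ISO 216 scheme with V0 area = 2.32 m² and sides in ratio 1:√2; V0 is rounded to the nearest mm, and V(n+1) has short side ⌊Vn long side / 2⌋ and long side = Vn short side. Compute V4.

320 × 452 mm

Let V0's short side be w mm. w · w√2 = 2.32 m² = 2,320,000 mm², so w ≈ 1280.8 mm and w√2 ≈ 1811.3 mm → V0 = 1281 × 1811 mm.
V1: ⌊1811/2⌋ × 1281 = 905 × 1281 mm
V2: ⌊1281/2⌋ × 905 = 640 × 905 mm
V3: ⌊905/2⌋ × 640 = 452 × 640 mm
V4: ⌊640/2⌋ × 452 = 320 × 452 mm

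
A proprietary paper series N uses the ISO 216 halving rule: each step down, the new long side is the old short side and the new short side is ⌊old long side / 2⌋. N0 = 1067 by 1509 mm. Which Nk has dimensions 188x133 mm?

N6

N0: 1067 × 1509 mm
N1: 754 × 1067 mm
N2: 533 × 754 mm
N3: 377 × 533 mm
N4: 266 × 377 mm
N5: 188 × 266 mm
N6: 133 × 188 mm
N7: 94 × 133 mm
→ matches N6.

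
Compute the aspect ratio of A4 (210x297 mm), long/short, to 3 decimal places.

297 / 210 = 1.414
Matches √2 ≈ 1.414 — the ISO 216 defining ratio.

1.414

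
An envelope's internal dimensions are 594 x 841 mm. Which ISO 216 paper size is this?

Aspect ratio 841/594 ≈ 1.416 — close to the ISO √2 ≈ 1.414.
In the A-series (A0 area = 1 m²): A1 = 594 × 841 mm.

A1 (594 × 841 mm)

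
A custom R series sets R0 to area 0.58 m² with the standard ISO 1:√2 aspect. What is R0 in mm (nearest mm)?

640 × 906 mm

Let the short side be w mm. Then w · w√2 = 0.58 m² = 580,000 mm².
w² = 580,000/√2, so w ≈ 640.4 mm; long side = w√2 ≈ 905.7 mm.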